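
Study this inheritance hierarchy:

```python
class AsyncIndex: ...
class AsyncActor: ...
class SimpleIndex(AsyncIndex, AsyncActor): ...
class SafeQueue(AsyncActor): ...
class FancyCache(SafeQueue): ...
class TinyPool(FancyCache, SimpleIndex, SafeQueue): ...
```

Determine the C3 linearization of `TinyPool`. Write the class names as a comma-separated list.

L[TinyPool] = TinyPool + merge(L[FancyCache], L[SimpleIndex], L[SafeQueue], [FancyCache SimpleIndex SafeQueue])
  take FancyCache:  [FancyCache SafeQueue AsyncActor object] + [SimpleIndex AsyncIndex AsyncActor object] + [SafeQueue AsyncActor object] + [FancyCache SimpleIndex SafeQueue]
  take SimpleIndex:  [SafeQueue AsyncActor object] + [SimpleIndex AsyncIndex AsyncActor object] + [SafeQueue AsyncActor object] + [SimpleIndex SafeQueue]
  take SafeQueue:  [SafeQueue AsyncActor object] + [AsyncIndex AsyncActor object] + [SafeQueue AsyncActor object] + [SafeQueue]
  take AsyncIndex:  [AsyncActor object] + [AsyncIndex AsyncActor object] + [AsyncActor object]
  take AsyncActor:  [AsyncActor object] + [AsyncActor object] + [AsyncActor object]
  take object:  [object] + [object] + [object]

TinyPool, FancyCache, SimpleIndex, SafeQueue, AsyncIndex, AsyncActor, object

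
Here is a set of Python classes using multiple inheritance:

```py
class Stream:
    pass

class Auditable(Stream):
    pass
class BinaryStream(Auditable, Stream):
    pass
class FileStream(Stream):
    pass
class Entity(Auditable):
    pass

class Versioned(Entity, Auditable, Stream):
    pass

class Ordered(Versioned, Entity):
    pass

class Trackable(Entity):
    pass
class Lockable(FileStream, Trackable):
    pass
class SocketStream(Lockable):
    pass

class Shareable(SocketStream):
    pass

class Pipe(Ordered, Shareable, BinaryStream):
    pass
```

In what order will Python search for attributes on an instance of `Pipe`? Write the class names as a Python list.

L[Pipe] = Pipe + merge(L[Ordered], L[Shareable], L[BinaryStream], [Ordered Shareable BinaryStream])
  take Ordered:  [Ordered Versioned Entity Auditable Stream object] + [Shareable SocketStream Lockable FileStream Trackable Entity Auditable Stream object] + [BinaryStream Auditable Stream object] + [Ordered Shareable BinaryStream]
  take Versioned:  [Versioned Entity Auditable Stream object] + [Shareable SocketStream Lockable FileStream Trackable Entity Auditable Stream object] + [BinaryStream Auditable Stream object] + [Shareable BinaryStream]
  take Shareable:  [Entity Auditable Stream object] + [Shareable SocketStream Lockable FileStream Trackable Entity Auditable Stream object] + [BinaryStream Auditable Stream object] + [Shareable BinaryStream]
  take SocketStream:  [Entity Auditable Stream object] + [SocketStream Lockable FileStream Trackable Entity Auditable Stream object] + [BinaryStream Auditable Stream object] + [BinaryStream]
  take Lockable:  [Entity Auditable Stream object] + [Lockable FileStream Trackable Entity Auditable Stream object] + [BinaryStream Auditable Stream object] + [BinaryStream]
  take FileStream:  [Entity Auditable Stream object] + [FileStream Trackable Entity Auditable Stream object] + [BinaryStream Auditable Stream object] + [BinaryStream]
  take Trackable:  [Entity Auditable Stream object] + [Trackable Entity Auditable Stream object] + [BinaryStream Auditable Stream object] + [BinaryStream]
  take Entity:  [Entity Auditable Stream object] + [Entity Auditable Stream object] + [BinaryStream Auditable Stream object] + [BinaryStream]
  take BinaryStream:  [Auditable Stream object] + [Auditable Stream object] + [BinaryStream Auditable Stream object] + [BinaryStream]
  take Auditable:  [Auditable Stream object] + [Auditable Stream object] + [Auditable Stream object]
  take Stream:  [Stream object] + [Stream object] + [Stream object]
  take object:  [object] + [object] + [object]

[Pipe, Ordered, Versioned, Shareable, SocketStream, Lockable, FileStream, Trackable, Entity, BinaryStream, Auditable, Stream, object]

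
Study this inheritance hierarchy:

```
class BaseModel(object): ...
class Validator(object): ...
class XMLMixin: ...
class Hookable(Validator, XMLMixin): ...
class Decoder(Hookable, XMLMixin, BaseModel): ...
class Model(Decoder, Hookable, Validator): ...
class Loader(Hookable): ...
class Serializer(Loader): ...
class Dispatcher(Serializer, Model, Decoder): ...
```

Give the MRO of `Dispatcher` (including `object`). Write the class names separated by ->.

L[Dispatcher] = Dispatcher + merge(L[Serializer], L[Model], L[Decoder], [Serializer Model Decoder])
  take Serializer:  [Serializer Loader Hookable Validator XMLMixin object] + [Model Decoder Hookable Validator XMLMixin BaseModel object] + [Decoder Hookable Validator XMLMixin BaseModel object] + [Serializer Model Decoder]
  take Loader:  [Loader Hookable Validator XMLMixin object] + [Model Decoder Hookable Validator XMLMixin BaseModel object] + [Decoder Hookable Validator XMLMixin BaseModel object] + [Model Decoder]
  take Model:  [Hookable Validator XMLMixin object] + [Model Decoder Hookable Validator XMLMixin BaseModel object] + [Decoder Hookable Validator XMLMixin BaseModel object] + [Model Decoder]
  take Decoder:  [Hookable Validator XMLMixin object] + [Decoder Hookable Validator XMLMixin BaseModel object] + [Decoder Hookable Validator XMLMixin BaseModel object] + [Decoder]
  take Hookable:  [Hookable Validator XMLMixin object] + [Hookable Validator XMLMixin BaseModel object] + [Hookable Validator XMLMixin BaseModel object]
  take Validator:  [Validator XMLMixin object] + [Validator XMLMixin BaseModel object] + [Validator XMLMixin BaseModel object]
  take XMLMixin:  [XMLMixin object] + [XMLMixin BaseModel object] + [XMLMixin BaseModel object]
  take BaseModel:  [object] + [BaseModel object] + [BaseModel object]
  take object:  [object] + [object] + [object]

Dispatcher -> Serializer -> Loader -> Model -> Decoder -> Hookable -> Validator -> XMLMixin -> BaseModel -> object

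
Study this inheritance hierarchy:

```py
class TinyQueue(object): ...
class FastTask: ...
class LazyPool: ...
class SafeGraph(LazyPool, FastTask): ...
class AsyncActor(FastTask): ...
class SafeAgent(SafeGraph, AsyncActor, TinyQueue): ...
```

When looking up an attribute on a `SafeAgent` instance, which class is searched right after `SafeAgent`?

L[SafeAgent] = SafeAgent + merge(L[SafeGraph], L[AsyncActor], L[TinyQueue], [SafeGraph AsyncActor TinyQueue])
  take SafeGraph:  [SafeGraph LazyPool FastTask object] + [AsyncActor FastTask object] + [TinyQueue object] + [SafeGraph AsyncActor TinyQueue]
  take LazyPool:  [LazyPool FastTask object] + [AsyncActor FastTask object] + [TinyQueue object] + [AsyncActor TinyQueue]
  take AsyncActor:  [FastTask object] + [AsyncActor FastTask object] + [TinyQueue object] + [AsyncActor TinyQueue]
  take FastTask:  [FastTask object] + [FastTask object] + [TinyQueue object] + [TinyQueue]
  take TinyQueue:  [object] + [object] + [TinyQueue object] + [TinyQueue]
  take object:  [object] + [object] + [object]
MRO: SafeAgent SafeGraph LazyPool AsyncActor FastTask TinyQueue object
SafeAgent is at position 0; next is SafeGraph.

SafeGraph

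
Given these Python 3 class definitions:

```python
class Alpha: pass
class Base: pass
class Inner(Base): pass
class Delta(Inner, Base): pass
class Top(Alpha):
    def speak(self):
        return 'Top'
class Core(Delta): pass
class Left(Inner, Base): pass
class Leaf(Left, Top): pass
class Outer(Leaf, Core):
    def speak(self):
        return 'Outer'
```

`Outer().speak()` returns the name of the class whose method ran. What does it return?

Outer

L[Outer] = Outer + merge(L[Leaf], L[Core], [Leaf Core])
  take Leaf:  [Leaf Left Inner Base Top Alpha object] + [Core Delta Inner Base object] + [Leaf Core]
  take Left:  [Left Inner Base Top Alpha object] + [Core Delta Inner Base object] + [Core]
  take Core:  [Inner Base Top Alpha object] + [Core Delta Inner Base object] + [Core]
  take Delta:  [Inner Base Top Alpha object] + [Delta Inner Base object]
  take Inner:  [Inner Base Top Alpha object] + [Inner Base object]
  take Base:  [Base Top Alpha object] + [Base object]
  take Top:  [Top Alpha object] + [object]
  take Alpha:  [Alpha object] + [object]
  take object:  [object] + [object]
MRO: Outer Leaf Left Core Delta Inner Base Top Alpha object
speak is defined in: Outer, Top. First along the MRO is Outer.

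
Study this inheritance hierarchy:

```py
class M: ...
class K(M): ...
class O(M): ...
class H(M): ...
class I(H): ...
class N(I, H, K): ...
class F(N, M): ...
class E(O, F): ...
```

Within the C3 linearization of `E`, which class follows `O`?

L[E] = E + merge(L[O], L[F], [O F])
  take O:  [O M object] + [F N I H K M object] + [O F]
  take F:  [M object] + [F N I H K M object] + [F]
  take N:  [M object] + [N I H K M object]
  take I:  [M object] + [I H K M object]
  take H:  [M object] + [H K M object]
  take K:  [M object] + [K M object]
  take M:  [M object] + [M object]
  take object:  [object] + [object]
MRO: E O F N I H K M object
O is at position 1; next is F.

F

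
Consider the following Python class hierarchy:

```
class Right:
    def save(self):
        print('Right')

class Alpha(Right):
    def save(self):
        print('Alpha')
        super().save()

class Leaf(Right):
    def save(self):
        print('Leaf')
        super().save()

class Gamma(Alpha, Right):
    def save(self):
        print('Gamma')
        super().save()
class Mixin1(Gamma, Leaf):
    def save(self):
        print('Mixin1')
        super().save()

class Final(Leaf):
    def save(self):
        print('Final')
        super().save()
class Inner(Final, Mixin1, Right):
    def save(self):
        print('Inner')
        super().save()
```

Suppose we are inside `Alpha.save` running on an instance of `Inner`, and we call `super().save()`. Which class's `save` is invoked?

L[Inner] = Inner + merge(L[Final], L[Mixin1], L[Right], [Final Mixin1 Right])
  take Final:  [Final Leaf Right object] + [Mixin1 Gamma Alpha Leaf Right object] + [Right object] + [Final Mixin1 Right]
  take Mixin1:  [Leaf Right object] + [Mixin1 Gamma Alpha Leaf Right object] + [Right object] + [Mixin1 Right]
  take Gamma:  [Leaf Right object] + [Gamma Alpha Leaf Right object] + [Right object] + [Right]
  take Alpha:  [Leaf Right object] + [Alpha Leaf Right object] + [Right object] + [Right]
  take Leaf:  [Leaf Right object] + [Leaf Right object] + [Right object] + [Right]
  take Right:  [Right object] + [Right object] + [Right object] + [Right]
  take object:  [object] + [object] + [object]
MRO: Inner Final Mixin1 Gamma Alpha Leaf Right object
super() in Alpha.save on a Inner instance goes to the class after Alpha in Inner's MRO: Leaf.

Leaf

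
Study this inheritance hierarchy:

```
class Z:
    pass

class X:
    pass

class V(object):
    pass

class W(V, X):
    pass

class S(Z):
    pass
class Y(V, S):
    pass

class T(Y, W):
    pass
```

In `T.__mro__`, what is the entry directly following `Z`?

X

L[T] = T + merge(L[Y], L[W], [Y W])
  take Y:  [Y V S Z object] + [W V X object] + [Y W]
  take W:  [V S Z object] + [W V X object] + [W]
  take V:  [V S Z object] + [V X object]
  take S:  [S Z object] + [X object]
  take Z:  [Z object] + [X object]
  take X:  [object] + [X object]
  take object:  [object] + [object]
MRO: T Y W V S Z X object
Z is at position 5; next is X.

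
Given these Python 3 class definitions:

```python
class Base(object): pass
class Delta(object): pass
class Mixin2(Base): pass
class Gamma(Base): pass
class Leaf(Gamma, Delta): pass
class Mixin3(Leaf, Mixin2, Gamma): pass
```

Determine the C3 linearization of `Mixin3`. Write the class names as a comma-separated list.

L[Mixin3] = Mixin3 + merge(L[Leaf], L[Mixin2], L[Gamma], [Leaf Mixin2 Gamma])
  take Leaf:  [Leaf Gamma Base Delta object] + [Mixin2 Base object] + [Gamma Base object] + [Leaf Mixin2 Gamma]
  take Mixin2:  [Gamma Base Delta object] + [Mixin2 Base object] + [Gamma Base object] + [Mixin2 Gamma]
  take Gamma:  [Gamma Base Delta object] + [Base object] + [Gamma Base object] + [Gamma]
  take Base:  [Base Delta object] + [Base object] + [Base object]
  take Delta:  [Delta object] + [object] + [object]
  take object:  [object] + [object] + [object]

Mixin3, Leaf, Mixin2, Gamma, Base, Delta, object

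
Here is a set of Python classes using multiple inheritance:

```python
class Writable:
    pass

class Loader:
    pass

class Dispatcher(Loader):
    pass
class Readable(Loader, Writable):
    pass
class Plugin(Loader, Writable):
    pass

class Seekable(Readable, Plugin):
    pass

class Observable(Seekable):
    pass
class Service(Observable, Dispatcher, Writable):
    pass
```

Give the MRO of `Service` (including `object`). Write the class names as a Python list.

L[Service] = Service + merge(L[Observable], L[Dispatcher], L[Writable], [Observable Dispatcher Writable])
  take Observable:  [Observable Seekable Readable Plugin Loader Writable object] + [Dispatcher Loader object] + [Writable object] + [Observable Dispatcher Writable]
  take Seekable:  [Seekable Readable Plugin Loader Writable object] + [Dispatcher Loader object] + [Writable object] + [Dispatcher Writable]
  take Readable:  [Readable Plugin Loader Writable object] + [Dispatcher Loader object] + [Writable object] + [Dispatcher Writable]
  take Plugin:  [Plugin Loader Writable object] + [Dispatcher Loader object] + [Writable object] + [Dispatcher Writable]
  take Dispatcher:  [Loader Writable object] + [Dispatcher Loader object] + [Writable object] + [Dispatcher Writable]
  take Loader:  [Loader Writable object] + [Loader object] + [Writable object] + [Writable]
  take Writable:  [Writable object] + [object] + [Writable object] + [Writable]
  take object:  [object] + [object] + [object]

[Service, Observable, Seekable, Readable, Plugin, Dispatcher, Loader, Writable, object]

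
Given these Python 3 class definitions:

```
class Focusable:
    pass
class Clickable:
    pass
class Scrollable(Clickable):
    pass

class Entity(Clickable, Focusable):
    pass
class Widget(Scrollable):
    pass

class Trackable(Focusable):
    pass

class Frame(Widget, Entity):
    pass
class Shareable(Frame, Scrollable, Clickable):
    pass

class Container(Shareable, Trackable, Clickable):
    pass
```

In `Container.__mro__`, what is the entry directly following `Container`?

Shareable

L[Container] = Container + merge(L[Shareable], L[Trackable], L[Clickable], [Shareable Trackable Clickable])
  take Shareable:  [Shareable Frame Widget Scrollable Entity Clickable Focusable object] + [Trackable Focusable object] + [Clickable object] + [Shareable Trackable Clickable]
  take Frame:  [Frame Widget Scrollable Entity Clickable Focusable object] + [Trackable Focusable object] + [Clickable object] + [Trackable Clickable]
  take Widget:  [Widget Scrollable Entity Clickable Focusable object] + [Trackable Focusable object] + [Clickable object] + [Trackable Clickable]
  take Scrollable:  [Scrollable Entity Clickable Focusable object] + [Trackable Focusable object] + [Clickable object] + [Trackable Clickable]
  take Entity:  [Entity Clickable Focusable object] + [Trackable Focusable object] + [Clickable object] + [Trackable Clickable]
  take Trackable:  [Clickable Focusable object] + [Trackable Focusable object] + [Clickable object] + [Trackable Clickable]
  take Clickable:  [Clickable Focusable object] + [Focusable object] + [Clickable object] + [Clickable]
  take Focusable:  [Focusable object] + [Focusable object] + [object]
  take object:  [object] + [object] + [object]
MRO: Container Shareable Frame Widget Scrollable Entity Trackable Clickable Focusable object
Container is at position 0; next is Shareable.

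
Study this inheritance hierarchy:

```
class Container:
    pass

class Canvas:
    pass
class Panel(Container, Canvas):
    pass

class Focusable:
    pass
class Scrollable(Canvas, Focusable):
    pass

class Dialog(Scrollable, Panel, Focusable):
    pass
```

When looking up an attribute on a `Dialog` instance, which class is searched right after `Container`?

L[Dialog] = Dialog + merge(L[Scrollable], L[Panel], L[Focusable], [Scrollable Panel Focusable])
  take Scrollable:  [Scrollable Canvas Focusable object] + [Panel Container Canvas object] + [Focusable object] + [Scrollable Panel Focusable]
  take Panel:  [Canvas Focusable object] + [Panel Container Canvas object] + [Focusable object] + [Panel Focusable]
  take Container:  [Canvas Focusable object] + [Container Canvas object] + [Focusable object] + [Focusable]
  take Canvas:  [Canvas Focusable object] + [Canvas object] + [Focusable object] + [Focusable]
  take Focusable:  [Focusable object] + [object] + [Focusable object] + [Focusable]
  take object:  [object] + [object] + [object]
MRO: Dialog Scrollable Panel Container Canvas Focusable object
Container is at position 3; next is Canvas.

Canvas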